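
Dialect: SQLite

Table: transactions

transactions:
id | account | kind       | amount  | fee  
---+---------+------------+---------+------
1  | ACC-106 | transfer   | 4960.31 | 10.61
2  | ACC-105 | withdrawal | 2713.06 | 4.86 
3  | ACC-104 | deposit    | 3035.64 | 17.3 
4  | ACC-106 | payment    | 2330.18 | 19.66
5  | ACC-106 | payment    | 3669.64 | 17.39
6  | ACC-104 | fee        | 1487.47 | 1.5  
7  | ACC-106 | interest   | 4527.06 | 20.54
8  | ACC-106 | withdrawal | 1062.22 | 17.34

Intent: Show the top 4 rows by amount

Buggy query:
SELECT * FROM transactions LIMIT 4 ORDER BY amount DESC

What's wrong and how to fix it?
Bug: ORDER BY cannot follow LIMIT; LIMIT is the final clause

Fix: Swap the clauses: ORDER BY first, then LIMIT

Corrected query:
SELECT * FROM transactions ORDER BY amount DESC LIMIT 4

Result:
id | account | kind     | amount  | fee  
---+---------+----------+---------+------
1  | ACC-106 | transfer | 4960.31 | 10.61
7  | ACC-106 | interest | 4527.06 | 20.54
5  | ACC-106 | payment  | 3669.64 | 17.39
3  | ACC-104 | deposit  | 3035.64 | 17.3 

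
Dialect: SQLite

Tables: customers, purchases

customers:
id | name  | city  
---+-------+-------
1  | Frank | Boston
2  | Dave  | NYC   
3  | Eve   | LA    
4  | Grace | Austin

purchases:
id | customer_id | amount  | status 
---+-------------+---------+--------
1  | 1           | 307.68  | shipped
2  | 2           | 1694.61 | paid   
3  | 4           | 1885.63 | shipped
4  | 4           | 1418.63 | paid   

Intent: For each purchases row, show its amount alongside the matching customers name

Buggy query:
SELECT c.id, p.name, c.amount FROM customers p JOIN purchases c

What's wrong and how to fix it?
Bug: JOIN with no ON clause produces a cartesian product; every purchases row pairs with every customers row

Fix: Add ON c.customer_id = p.id to the JOIN

Corrected query:
SELECT c.id, p.name, c.amount FROM customers p JOIN purchases c ON c.customer_id = p.id

Result:
id | name  | amount 
---+-------+--------
1  | Frank | 307.68 
2  | Dave  | 1694.61
3  | Grace | 1885.63
4  | Grace | 1418.63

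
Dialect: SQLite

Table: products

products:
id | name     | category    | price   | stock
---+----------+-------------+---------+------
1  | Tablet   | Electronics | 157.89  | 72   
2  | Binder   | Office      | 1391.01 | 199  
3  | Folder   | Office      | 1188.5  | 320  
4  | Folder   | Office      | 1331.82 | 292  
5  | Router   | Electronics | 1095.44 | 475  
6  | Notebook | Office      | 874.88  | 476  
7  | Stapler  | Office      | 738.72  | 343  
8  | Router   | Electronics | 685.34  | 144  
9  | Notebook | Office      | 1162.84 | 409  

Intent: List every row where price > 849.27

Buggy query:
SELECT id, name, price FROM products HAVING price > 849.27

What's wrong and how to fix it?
Bug: This is a non-aggregate query (no GROUP BY, no aggregates), so in SQLite the HAVING clause is invalid here; a row-level condition belongs in WHERE

Fix: Replace HAVING with WHERE since the condition applies to individual rows

Corrected query:
SELECT id, name, price FROM products WHERE price > 849.27

Result:
id | name     | price  
---+----------+--------
2  | Binder   | 1391.01
3  | Folder   | 1188.5 
4  | Folder   | 1331.82
5  | Router   | 1095.44
6  | Notebook | 874.88 
9  | Notebook | 1162.84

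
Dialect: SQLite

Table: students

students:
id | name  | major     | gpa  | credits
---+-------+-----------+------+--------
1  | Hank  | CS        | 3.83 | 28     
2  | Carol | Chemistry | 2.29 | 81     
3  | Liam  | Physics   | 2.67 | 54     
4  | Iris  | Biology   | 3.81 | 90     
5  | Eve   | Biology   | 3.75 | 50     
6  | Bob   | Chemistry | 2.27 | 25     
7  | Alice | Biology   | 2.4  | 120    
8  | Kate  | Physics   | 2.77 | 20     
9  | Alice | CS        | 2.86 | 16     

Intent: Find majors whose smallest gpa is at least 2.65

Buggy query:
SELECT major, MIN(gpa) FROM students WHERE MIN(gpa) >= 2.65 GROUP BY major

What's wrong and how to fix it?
Bug: Aggregates like MIN are computed per group after WHERE runs

Fix: Replace WHERE with HAVING after the GROUP BY

Corrected query:
SELECT major, MIN(gpa) FROM students GROUP BY major HAVING MIN(gpa) >= 2.65

Result:
major   | MIN(gpa)
--------+---------
CS      | 2.86    
Physics | 2.67    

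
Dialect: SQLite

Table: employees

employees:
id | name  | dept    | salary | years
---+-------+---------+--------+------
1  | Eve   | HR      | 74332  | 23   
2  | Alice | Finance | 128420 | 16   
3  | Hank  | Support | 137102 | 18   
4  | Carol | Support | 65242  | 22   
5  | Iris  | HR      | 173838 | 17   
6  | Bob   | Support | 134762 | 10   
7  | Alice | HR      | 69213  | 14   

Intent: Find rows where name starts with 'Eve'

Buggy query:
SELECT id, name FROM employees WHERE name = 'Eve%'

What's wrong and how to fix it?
Bug: '=' compares the literal string including the % character; pattern matching needs LIKE

Fix: Use LIKE for wildcard pattern matching

Corrected query:
SELECT id, name FROM employees WHERE name LIKE 'Eve%'

Result:
id | name
---+-----
1  | Eve 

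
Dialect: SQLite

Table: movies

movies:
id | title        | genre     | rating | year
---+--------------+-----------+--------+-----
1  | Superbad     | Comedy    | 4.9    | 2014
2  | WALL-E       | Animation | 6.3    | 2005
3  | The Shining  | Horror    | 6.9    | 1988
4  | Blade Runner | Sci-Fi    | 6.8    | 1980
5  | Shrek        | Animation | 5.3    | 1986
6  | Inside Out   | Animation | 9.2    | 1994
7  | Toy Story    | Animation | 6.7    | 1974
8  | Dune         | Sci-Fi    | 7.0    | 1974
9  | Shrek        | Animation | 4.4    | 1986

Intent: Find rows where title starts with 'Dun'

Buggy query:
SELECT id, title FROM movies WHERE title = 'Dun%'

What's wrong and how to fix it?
Bug: '=' compares the literal string including the % character; pattern matching needs LIKE

Fix: Use LIKE for wildcard pattern matching

Corrected query:
SELECT id, title FROM movies WHERE title LIKE 'Dun%'

Result:
id | title
---+------
8  | Dune 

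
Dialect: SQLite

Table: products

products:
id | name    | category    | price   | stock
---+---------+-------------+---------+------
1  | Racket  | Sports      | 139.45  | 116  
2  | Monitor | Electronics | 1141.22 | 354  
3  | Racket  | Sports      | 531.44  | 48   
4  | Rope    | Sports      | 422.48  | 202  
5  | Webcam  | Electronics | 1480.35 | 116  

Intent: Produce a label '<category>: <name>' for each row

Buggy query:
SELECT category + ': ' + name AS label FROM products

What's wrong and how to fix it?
Bug: SQLite uses || for string concatenation; + coerces text to numbers (yielding 0)

Fix: Replace + with || to concatenate text

Corrected query:
SELECT category || ': ' || name AS label FROM products

Result:
label               
--------------------
Sports: Racket      
Electronics: Monitor
Sports: Racket      
Sports: Rope        
Electronics: Webcam 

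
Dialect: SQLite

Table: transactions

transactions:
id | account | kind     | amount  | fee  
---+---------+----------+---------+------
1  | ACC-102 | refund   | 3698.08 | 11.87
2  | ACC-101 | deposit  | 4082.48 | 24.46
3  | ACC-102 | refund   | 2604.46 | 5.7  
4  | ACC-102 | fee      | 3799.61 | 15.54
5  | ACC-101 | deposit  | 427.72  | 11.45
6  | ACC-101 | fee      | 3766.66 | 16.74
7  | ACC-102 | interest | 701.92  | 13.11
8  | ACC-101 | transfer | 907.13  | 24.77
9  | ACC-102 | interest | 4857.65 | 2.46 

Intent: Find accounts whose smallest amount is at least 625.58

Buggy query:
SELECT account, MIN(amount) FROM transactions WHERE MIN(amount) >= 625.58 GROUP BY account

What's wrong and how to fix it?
Bug: MIN() in WHERE is a misuse of aggregate

Fix: Use HAVING for the per-group MIN condition

Corrected query:
SELECT account, MIN(amount) FROM transactions GROUP BY account HAVING MIN(amount) >= 625.58

Result:
account | MIN(amount)
--------+------------
ACC-102 | 701.92     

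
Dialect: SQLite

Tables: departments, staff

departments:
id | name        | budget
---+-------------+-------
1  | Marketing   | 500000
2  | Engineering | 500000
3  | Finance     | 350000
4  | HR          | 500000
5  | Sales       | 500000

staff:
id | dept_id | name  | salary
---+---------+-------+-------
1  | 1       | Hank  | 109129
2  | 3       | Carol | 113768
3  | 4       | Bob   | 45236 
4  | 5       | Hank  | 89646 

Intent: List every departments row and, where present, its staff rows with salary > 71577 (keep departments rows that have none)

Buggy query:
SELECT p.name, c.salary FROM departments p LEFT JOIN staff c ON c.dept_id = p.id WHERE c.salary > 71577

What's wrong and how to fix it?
Bug: Filtering c.salary in WHERE discards the NULL rows produced by LEFT JOIN, turning it into an inner join

Fix: Put 'c.salary > 71577' in the JOIN's ON clause instead of WHERE

Corrected query:
SELECT p.name, c.salary FROM departments p LEFT JOIN staff c ON c.dept_id = p.id AND c.salary > 71577

Result:
name        | salary
------------+-------
Marketing   | 109129
Engineering | NULL  
Finance     | 113768
HR          | NULL  
Sales       | 89646 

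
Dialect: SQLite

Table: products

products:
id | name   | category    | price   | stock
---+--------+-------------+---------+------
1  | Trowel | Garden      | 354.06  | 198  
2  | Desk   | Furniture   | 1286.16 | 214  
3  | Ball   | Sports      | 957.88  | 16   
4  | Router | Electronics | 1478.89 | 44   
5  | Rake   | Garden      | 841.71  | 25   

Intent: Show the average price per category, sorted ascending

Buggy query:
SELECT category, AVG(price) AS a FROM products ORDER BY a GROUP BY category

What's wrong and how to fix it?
Bug: GROUP BY must precede ORDER BY

Fix: Reorder: SELECT … FROM … GROUP BY … ORDER BY …

Corrected query:
SELECT category, AVG(price) AS a FROM products GROUP BY category ORDER BY a

Result:
category    | a      
------------+--------
Garden      | 597.885
Sports      | 957.88 
Furniture   | 1286.16
Electronics | 1478.89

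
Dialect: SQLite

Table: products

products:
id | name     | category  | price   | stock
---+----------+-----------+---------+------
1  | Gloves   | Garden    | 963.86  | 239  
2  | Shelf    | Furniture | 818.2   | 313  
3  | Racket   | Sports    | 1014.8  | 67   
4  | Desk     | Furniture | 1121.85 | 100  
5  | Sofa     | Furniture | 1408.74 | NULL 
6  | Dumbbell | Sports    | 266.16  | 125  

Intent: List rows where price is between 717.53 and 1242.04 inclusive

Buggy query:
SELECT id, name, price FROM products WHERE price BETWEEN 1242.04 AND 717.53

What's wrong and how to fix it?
Bug: The bounds are reversed; BETWEEN a AND b requires a <= b to match anything

Fix: Swap the bounds so the smaller value comes first

Corrected query:
SELECT id, name, price FROM products WHERE price BETWEEN 717.53 AND 1242.04

Result:
id | name   | price  
---+--------+--------
1  | Gloves | 963.86 
2  | Shelf  | 818.2  
3  | Racket | 1014.8 
4  | Desk   | 1121.85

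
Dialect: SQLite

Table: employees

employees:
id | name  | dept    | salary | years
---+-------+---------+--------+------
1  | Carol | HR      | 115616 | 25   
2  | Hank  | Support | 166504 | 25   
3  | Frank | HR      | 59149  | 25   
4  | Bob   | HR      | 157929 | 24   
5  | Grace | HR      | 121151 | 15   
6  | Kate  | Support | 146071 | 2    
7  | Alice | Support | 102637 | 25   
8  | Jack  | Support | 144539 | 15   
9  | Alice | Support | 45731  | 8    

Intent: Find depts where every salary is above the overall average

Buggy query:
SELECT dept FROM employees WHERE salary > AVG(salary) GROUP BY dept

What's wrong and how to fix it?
Bug: WHERE evaluates per row before aggregation, so AVG() is unavailable

Fix: Compute the overall average in a scalar subquery and compare each group's MIN against it in HAVING

Corrected query:
SELECT dept FROM employees GROUP BY dept HAVING MIN(salary) > (SELECT AVG(salary) FROM employees)

Result:
(no rows)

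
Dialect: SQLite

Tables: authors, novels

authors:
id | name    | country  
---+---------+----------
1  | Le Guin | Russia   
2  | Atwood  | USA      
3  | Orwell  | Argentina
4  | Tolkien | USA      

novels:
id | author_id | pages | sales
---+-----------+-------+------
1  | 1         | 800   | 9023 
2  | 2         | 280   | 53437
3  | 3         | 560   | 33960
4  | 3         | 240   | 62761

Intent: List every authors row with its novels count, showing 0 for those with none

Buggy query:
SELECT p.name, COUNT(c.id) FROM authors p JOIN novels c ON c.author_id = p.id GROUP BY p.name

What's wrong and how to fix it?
Bug: An inner join excludes parents with zero children

Fix: Switch to LEFT JOIN to retain unmatched parent rows

Corrected query:
SELECT p.name, COUNT(c.id) FROM authors p LEFT JOIN novels c ON c.author_id = p.id GROUP BY p.name

Result:
name    | COUNT(c.id)
--------+------------
Atwood  | 1          
Le Guin | 1          
Orwell  | 2          
Tolkien | 0          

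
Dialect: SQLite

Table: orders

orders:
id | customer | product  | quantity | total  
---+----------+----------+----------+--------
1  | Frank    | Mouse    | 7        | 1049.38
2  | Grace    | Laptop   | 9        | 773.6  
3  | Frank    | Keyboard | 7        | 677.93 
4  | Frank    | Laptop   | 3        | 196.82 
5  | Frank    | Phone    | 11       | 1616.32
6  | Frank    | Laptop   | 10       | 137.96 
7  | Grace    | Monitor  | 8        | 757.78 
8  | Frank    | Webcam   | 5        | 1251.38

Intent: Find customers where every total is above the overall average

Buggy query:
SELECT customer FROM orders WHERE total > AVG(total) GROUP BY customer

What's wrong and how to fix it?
Bug: WHERE evaluates per row before aggregation, so AVG() is unavailable

Fix: Compute the overall average in a scalar subquery and compare each group's MIN against it in HAVING

Corrected query:
SELECT customer FROM orders GROUP BY customer HAVING MIN(total) > (SELECT AVG(total) FROM orders)

Result:
(no rows)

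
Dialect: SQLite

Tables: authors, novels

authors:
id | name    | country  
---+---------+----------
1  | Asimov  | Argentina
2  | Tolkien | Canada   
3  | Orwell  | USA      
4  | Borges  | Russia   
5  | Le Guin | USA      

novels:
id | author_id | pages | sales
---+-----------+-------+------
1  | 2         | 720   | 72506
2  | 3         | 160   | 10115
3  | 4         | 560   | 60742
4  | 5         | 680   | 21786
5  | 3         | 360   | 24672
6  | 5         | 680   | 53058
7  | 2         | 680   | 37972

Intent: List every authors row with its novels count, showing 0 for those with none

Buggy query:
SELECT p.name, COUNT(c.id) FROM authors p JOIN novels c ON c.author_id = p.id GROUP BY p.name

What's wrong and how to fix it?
Bug: An inner join excludes parents with zero children

Fix: Switch to LEFT JOIN to retain unmatched parent rows

Corrected query:
SELECT p.name, COUNT(c.id) FROM authors p LEFT JOIN novels c ON c.author_id = p.id GROUP BY p.name

Result:
name    | COUNT(c.id)
--------+------------
Asimov  | 0          
Borges  | 1          
Le Guin | 2          
Orwell  | 2          
Tolkien | 2          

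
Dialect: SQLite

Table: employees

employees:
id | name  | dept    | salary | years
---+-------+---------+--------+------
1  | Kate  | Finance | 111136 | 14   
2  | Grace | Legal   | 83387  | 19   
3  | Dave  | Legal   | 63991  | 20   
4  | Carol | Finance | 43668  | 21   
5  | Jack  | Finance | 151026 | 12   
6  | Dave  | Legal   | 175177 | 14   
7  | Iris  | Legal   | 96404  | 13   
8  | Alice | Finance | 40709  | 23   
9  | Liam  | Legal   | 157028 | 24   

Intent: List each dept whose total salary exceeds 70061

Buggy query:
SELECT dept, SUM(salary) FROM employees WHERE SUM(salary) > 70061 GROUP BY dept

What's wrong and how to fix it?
Bug: WHERE runs before GROUP BY, so aggregates aren't available there

Fix: Use HAVING (which filters groups after aggregation) instead of WHERE

Corrected query:
SELECT dept, SUM(salary) FROM employees GROUP BY dept HAVING SUM(salary) > 70061

Result:
dept    | SUM(salary)
--------+------------
Finance | 346539     
Legal   | 575987     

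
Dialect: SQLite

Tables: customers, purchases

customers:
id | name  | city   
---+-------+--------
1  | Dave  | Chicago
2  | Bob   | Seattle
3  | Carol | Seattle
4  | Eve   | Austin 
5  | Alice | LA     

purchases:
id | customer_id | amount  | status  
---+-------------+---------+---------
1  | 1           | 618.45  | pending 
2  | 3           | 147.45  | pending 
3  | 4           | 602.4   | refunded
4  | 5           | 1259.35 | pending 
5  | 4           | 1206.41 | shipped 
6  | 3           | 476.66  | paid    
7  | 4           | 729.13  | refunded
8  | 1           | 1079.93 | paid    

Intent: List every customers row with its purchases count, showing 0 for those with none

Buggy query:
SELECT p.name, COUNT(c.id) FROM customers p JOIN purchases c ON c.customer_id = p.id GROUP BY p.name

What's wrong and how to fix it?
Bug: INNER JOIN drops customers rows that have no matching purchases rows

Fix: Switch to LEFT JOIN to retain unmatched parent rows

Corrected query:
SELECT p.name, COUNT(c.id) FROM customers p LEFT JOIN purchases c ON c.customer_id = p.id GROUP BY p.name

Result:
name  | COUNT(c.id)
------+------------
Alice | 1          
Bob   | 0          
Carol | 2          
Dave  | 2          
Eve   | 3          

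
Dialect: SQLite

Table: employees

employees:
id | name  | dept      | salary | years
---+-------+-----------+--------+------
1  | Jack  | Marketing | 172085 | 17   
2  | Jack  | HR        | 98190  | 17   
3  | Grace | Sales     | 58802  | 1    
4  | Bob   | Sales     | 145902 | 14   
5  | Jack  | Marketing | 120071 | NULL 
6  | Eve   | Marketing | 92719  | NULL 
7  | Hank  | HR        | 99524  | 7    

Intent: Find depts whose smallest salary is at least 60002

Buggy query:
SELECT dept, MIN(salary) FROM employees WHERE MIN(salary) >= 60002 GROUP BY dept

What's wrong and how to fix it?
Bug: MIN() in WHERE is a misuse of aggregate

Fix: Replace WHERE with HAVING after the GROUP BY

Corrected query:
SELECT dept, MIN(salary) FROM employees GROUP BY dept HAVING MIN(salary) >= 60002

Result:
dept      | MIN(salary)
----------+------------
HR        | 98190      
Marketing | 92719      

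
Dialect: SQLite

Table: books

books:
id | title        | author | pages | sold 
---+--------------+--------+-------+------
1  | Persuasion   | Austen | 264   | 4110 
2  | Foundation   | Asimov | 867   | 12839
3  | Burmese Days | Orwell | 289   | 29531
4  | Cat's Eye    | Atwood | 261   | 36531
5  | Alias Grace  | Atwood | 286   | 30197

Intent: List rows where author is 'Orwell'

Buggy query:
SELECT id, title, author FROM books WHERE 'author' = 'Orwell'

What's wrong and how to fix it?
Bug: Single quotes denote string literals in SQL; the column name is being compared as a constant string

Fix: Remove the quotes around the column name (or use double quotes for an identifier)

Corrected query:
SELECT id, title, author FROM books WHERE author = 'Orwell'

Result:
id | title        | author
---+--------------+-------
3  | Burmese Days | Orwell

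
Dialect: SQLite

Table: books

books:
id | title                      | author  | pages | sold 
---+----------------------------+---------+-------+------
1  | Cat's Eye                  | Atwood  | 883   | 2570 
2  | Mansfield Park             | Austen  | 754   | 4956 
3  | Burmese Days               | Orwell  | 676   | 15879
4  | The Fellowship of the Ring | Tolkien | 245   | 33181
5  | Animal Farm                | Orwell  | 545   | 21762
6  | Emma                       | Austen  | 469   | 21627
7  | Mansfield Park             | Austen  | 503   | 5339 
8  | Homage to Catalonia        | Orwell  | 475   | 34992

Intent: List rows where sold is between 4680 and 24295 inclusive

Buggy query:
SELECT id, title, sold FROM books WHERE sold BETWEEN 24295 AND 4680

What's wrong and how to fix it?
Bug: The bounds are reversed; BETWEEN a AND b requires a <= b to match anything

Fix: Swap the bounds so the smaller value comes first

Corrected query:
SELECT id, title, sold FROM books WHERE sold BETWEEN 4680 AND 24295

Result:
id | title          | sold 
---+----------------+------
2  | Mansfield Park | 4956 
3  | Burmese Days   | 15879
5  | Animal Farm    | 21762
6  | Emma           | 21627
7  | Mansfield Park | 5339 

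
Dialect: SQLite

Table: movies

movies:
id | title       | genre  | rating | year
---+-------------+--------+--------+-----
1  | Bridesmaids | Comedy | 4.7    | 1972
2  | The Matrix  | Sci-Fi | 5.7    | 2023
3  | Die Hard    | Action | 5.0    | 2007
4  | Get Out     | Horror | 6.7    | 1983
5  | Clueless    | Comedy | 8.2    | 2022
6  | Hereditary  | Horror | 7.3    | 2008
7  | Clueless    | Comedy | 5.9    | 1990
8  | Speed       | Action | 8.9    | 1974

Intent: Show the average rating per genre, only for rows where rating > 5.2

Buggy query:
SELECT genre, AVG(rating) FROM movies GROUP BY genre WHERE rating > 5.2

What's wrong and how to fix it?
Bug: WHERE cannot follow GROUP BY

Fix: Move the WHERE clause before GROUP BY

Corrected query:
SELECT genre, AVG(rating) FROM movies WHERE rating > 5.2 GROUP BY genre

Result:
genre  | AVG(rating)
-------+------------
Action | 8.9        
Comedy | 7.05       
Horror | 7          
Sci-Fi | 5.7        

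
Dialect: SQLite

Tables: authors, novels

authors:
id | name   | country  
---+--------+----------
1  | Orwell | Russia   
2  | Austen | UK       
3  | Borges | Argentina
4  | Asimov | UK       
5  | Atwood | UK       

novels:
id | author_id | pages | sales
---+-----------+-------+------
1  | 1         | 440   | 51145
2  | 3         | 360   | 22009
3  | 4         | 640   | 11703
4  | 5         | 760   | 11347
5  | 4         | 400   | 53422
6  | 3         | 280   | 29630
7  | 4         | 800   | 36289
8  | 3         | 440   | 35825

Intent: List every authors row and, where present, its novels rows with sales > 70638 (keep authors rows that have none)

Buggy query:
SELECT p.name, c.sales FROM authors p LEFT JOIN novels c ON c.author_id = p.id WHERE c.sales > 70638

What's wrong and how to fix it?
Bug: Filtering c.sales in WHERE discards the NULL rows produced by LEFT JOIN, turning it into an inner join

Fix: Move the right-table condition into the ON clause so unmatched parents are kept

Corrected query:
SELECT p.name, c.sales FROM authors p LEFT JOIN novels c ON c.author_id = p.id AND c.sales > 70638

Result:
name   | sales
-------+------
Orwell | NULL 
Austen | NULL 
Borges | NULL 
Asimov | NULL 
Atwood | NULL 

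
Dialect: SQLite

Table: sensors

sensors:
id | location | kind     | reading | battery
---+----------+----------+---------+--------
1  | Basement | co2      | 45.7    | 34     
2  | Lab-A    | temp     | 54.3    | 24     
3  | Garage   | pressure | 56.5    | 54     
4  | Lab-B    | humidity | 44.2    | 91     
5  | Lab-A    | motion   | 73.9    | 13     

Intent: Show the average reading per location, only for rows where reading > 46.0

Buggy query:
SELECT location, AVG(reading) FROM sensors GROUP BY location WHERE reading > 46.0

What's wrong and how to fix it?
Bug: Row-level WHERE must come before GROUP BY in the clause order

Fix: Place WHERE between FROM and GROUP BY

Corrected query:
SELECT location, AVG(reading) FROM sensors WHERE reading > 46.0 GROUP BY location

Result:
location | AVG(reading)
---------+-------------
Garage   | 56.5        
Lab-A    | 64.1        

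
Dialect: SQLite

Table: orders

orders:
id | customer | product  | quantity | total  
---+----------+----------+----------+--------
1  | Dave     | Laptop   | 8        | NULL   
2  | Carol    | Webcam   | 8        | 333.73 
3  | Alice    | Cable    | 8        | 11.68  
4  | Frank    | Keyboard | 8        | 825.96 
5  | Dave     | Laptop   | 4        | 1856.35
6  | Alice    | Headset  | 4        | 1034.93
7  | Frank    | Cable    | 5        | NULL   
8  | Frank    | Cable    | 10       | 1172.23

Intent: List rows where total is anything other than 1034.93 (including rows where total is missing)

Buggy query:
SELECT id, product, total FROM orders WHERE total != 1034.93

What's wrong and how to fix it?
Bug: Inequality against NULL is unknown, not true; rows with NULL are dropped

Fix: Add an explicit OR total IS NULL to include the missing-value rows

Corrected query:
SELECT id, product, total FROM orders WHERE total != 1034.93 OR total IS NULL

Result:
id | product  | total  
---+----------+--------
1  | Laptop   | NULL   
2  | Webcam   | 333.73 
3  | Cable    | 11.68  
4  | Keyboard | 825.96 
5  | Laptop   | 1856.35
7  | Cable    | NULL   
8  | Cable    | 1172.23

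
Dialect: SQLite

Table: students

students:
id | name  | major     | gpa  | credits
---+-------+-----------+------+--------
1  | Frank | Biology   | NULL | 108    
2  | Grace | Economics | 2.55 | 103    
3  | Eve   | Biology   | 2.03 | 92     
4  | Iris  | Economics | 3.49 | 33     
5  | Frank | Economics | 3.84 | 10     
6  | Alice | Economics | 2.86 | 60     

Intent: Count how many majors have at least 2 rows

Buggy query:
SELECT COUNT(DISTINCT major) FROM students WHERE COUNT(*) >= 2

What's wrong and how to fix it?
Bug: WHERE filters individual rows, not groups, so a group-level COUNT is invalid there

Fix: Use a subquery that GROUPs and filters with HAVING, then count its rows

Corrected query:
SELECT COUNT(*) FROM (SELECT major FROM students GROUP BY major HAVING COUNT(*) >= 2)

Result:
COUNT(*)
--------
2       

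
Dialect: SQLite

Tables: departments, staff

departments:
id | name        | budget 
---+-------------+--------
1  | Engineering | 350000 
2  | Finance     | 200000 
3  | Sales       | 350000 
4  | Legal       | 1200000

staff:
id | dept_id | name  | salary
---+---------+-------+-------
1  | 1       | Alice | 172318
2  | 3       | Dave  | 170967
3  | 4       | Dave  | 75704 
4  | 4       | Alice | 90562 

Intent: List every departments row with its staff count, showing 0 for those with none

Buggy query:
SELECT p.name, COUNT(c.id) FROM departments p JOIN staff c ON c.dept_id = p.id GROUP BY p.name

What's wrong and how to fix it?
Bug: INNER JOIN drops departments rows that have no matching staff rows

Fix: Use LEFT JOIN so parents without children still appear (COUNT(c.id) gives 0)

Corrected query:
SELECT p.name, COUNT(c.id) FROM departments p LEFT JOIN staff c ON c.dept_id = p.id GROUP BY p.name

Result:
name        | COUNT(c.id)
------------+------------
Engineering | 1          
Finance     | 0          
Legal       | 2          
Sales       | 1          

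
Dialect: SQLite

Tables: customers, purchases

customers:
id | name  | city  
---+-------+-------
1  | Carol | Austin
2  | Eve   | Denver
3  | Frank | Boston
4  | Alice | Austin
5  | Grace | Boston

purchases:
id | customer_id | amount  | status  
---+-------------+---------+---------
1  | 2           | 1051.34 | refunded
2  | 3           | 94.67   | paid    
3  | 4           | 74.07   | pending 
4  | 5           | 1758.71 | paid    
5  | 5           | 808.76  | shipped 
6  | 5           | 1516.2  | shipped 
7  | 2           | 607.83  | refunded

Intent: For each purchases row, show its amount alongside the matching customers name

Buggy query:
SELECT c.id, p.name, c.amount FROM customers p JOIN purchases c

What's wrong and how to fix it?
Bug: JOIN with no ON clause produces a cartesian product; every purchases row pairs with every customers row

Fix: Specify the join condition linking the foreign key to the parent id

Corrected query:
SELECT c.id, p.name, c.amount FROM customers p JOIN purchases c ON c.customer_id = p.id

Result:
id | name  | amount 
---+-------+--------
1  | Eve   | 1051.34
2  | Frank | 94.67  
3  | Alice | 74.07  
4  | Grace | 1758.71
5  | Grace | 808.76 
6  | Grace | 1516.2 
7  | Eve   | 607.83 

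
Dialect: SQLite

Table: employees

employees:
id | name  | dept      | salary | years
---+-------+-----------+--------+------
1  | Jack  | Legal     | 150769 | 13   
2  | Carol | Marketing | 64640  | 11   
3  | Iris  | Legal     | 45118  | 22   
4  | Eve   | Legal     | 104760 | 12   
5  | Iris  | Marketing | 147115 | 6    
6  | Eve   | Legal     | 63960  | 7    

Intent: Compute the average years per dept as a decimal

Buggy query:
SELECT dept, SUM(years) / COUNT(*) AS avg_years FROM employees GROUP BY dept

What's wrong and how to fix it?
Bug: SUM(years) and COUNT(*) are both integers; the division truncates the fractional part

Fix: Multiply by 1.0 (or CAST to REAL) to force floating-point division

Corrected query:
SELECT dept, SUM(years) * 1.0 / COUNT(*) AS avg_years FROM employees GROUP BY dept

Result:
dept      | avg_years
----------+----------
Legal     | 13.5     
Marketing | 8.5      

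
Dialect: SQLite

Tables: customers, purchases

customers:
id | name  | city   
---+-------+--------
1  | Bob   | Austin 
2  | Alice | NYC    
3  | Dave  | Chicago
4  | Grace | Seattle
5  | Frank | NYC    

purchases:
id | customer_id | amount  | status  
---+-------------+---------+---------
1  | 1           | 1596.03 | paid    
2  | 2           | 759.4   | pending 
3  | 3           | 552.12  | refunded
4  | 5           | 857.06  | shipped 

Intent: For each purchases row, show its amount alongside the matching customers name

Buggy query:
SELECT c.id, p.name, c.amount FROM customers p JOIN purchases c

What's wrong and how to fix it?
Bug: JOIN with no ON clause produces a cartesian product; every purchases row pairs with every customers row

Fix: Specify the join condition linking the foreign key to the parent id

Corrected query:
SELECT c.id, p.name, c.amount FROM customers p JOIN purchases c ON c.customer_id = p.id

Result:
id | name  | amount 
---+-------+--------
1  | Bob   | 1596.03
2  | Alice | 759.4  
3  | Dave  | 552.12 
4  | Frank | 857.06 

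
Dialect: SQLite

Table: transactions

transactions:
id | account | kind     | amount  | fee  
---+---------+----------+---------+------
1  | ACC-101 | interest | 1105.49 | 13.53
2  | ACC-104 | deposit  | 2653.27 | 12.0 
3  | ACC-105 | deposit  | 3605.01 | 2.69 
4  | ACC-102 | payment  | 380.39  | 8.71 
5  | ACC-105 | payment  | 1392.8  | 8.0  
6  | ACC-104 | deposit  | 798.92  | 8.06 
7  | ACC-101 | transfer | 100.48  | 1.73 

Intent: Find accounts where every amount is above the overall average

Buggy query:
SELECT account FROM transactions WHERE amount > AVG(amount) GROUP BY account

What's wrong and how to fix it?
Bug: WHERE evaluates per row before aggregation, so AVG() is unavailable

Fix: Compute the overall average in a scalar subquery and compare each group's MIN against it in HAVING

Corrected query:
SELECT account FROM transactions GROUP BY account HAVING MIN(amount) > (SELECT AVG(amount) FROM transactions)

Result:
(no rows)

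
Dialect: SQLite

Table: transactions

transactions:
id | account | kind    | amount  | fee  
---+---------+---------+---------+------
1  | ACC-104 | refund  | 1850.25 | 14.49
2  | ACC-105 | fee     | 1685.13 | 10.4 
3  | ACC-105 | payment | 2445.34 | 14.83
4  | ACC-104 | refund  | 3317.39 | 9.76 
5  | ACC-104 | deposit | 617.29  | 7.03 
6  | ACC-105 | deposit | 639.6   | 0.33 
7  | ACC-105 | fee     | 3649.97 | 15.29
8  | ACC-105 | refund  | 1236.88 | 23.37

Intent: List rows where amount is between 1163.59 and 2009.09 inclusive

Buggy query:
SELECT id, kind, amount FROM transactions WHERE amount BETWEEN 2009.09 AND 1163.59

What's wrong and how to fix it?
Bug: BETWEEN expects the lower bound first; with 2009.09 AND 1163.59 the range is empty

Fix: Write BETWEEN 1163.59 AND 2009.09

Corrected query:
SELECT id, kind, amount FROM transactions WHERE amount BETWEEN 1163.59 AND 2009.09

Result:
id | kind   | amount 
---+--------+--------
1  | refund | 1850.25
2  | fee    | 1685.13
8  | refund | 1236.88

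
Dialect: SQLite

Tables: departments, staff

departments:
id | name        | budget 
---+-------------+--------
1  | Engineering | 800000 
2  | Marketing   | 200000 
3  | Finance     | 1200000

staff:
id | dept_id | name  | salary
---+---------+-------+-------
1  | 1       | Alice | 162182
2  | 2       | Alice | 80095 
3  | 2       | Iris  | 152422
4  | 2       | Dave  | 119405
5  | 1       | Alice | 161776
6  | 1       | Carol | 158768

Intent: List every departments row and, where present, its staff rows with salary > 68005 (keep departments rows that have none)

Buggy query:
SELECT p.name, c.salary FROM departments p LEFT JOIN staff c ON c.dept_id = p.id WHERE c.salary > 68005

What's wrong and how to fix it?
Bug: A WHERE condition on the right-hand table after LEFT JOIN drops unmatched parents

Fix: Move the right-table condition into the ON clause so unmatched parents are kept

Corrected query:
SELECT p.name, c.salary FROM departments p LEFT JOIN staff c ON c.dept_id = p.id AND c.salary > 68005

Result:
name        | salary
------------+-------
Engineering | 158768
Engineering | 161776
Engineering | 162182
Marketing   | 80095 
Marketing   | 119405
Marketing   | 152422
Finance     | NULL  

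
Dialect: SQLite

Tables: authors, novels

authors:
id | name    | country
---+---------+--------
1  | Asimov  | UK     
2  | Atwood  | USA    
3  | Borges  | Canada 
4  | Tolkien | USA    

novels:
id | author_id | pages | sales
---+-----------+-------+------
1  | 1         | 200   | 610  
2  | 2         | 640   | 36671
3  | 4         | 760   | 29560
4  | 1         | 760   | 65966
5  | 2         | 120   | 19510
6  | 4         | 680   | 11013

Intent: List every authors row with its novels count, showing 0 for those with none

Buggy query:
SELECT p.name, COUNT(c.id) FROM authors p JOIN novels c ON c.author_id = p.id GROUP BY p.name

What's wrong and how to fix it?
Bug: An inner join excludes parents with zero children

Fix: Use LEFT JOIN so parents without children still appear (COUNT(c.id) gives 0)

Corrected query:
SELECT p.name, COUNT(c.id) FROM authors p LEFT JOIN novels c ON c.author_id = p.id GROUP BY p.name

Result:
name    | COUNT(c.id)
--------+------------
Asimov  | 2          
Atwood  | 2          
Borges  | 0          
Tolkien | 2          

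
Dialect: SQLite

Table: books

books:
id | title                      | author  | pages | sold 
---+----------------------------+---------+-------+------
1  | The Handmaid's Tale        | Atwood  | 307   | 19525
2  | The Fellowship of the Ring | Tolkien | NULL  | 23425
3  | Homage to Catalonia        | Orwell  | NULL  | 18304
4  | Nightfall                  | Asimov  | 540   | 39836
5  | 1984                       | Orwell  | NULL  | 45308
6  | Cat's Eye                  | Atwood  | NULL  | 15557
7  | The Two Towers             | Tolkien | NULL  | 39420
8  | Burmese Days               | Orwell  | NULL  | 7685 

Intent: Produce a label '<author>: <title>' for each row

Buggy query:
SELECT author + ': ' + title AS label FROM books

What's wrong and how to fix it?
Bug: '+' is numeric addition; on text columns SQLite converts them to 0 instead of concatenating

Fix: Use the || operator for string concatenation

Corrected query:
SELECT author || ': ' || title AS label FROM books

Result:
label                              
-----------------------------------
Atwood: The Handmaid's Tale        
Tolkien: The Fellowship of the Ring
Orwell: Homage to Catalonia        
Asimov: Nightfall                  
Orwell: 1984                       
Atwood: Cat's Eye                  
Tolkien: The Two Towers            
Orwell: Burmese Days               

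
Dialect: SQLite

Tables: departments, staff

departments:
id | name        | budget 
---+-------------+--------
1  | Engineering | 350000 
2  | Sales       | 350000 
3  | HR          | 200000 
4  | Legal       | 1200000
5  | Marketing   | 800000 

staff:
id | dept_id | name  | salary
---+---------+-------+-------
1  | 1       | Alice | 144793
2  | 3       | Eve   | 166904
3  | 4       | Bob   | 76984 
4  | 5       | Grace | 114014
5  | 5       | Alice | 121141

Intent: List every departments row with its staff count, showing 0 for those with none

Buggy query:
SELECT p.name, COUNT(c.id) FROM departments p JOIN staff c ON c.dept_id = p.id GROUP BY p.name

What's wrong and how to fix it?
Bug: An inner join excludes parents with zero children

Fix: Switch to LEFT JOIN to retain unmatched parent rows

Corrected query:
SELECT p.name, COUNT(c.id) FROM departments p LEFT JOIN staff c ON c.dept_id = p.id GROUP BY p.name

Result:
name        | COUNT(c.id)
------------+------------
Engineering | 1          
HR          | 1          
Legal       | 1          
Marketing   | 2          
Sales       | 0          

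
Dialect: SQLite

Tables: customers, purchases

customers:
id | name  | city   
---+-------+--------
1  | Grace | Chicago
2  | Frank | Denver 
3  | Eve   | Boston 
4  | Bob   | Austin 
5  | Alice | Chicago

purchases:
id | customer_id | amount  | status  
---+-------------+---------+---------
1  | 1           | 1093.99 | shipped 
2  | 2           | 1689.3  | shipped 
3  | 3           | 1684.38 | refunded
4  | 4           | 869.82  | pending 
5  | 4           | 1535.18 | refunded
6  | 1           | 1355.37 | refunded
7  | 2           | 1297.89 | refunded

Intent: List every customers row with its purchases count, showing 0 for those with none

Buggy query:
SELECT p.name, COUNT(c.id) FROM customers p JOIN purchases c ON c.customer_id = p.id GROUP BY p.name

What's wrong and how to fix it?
Bug: INNER JOIN drops customers rows that have no matching purchases rows

Fix: Use LEFT JOIN so parents without children still appear (COUNT(c.id) gives 0)

Corrected query:
SELECT p.name, COUNT(c.id) FROM customers p LEFT JOIN purchases c ON c.customer_id = p.id GROUP BY p.name

Result:
name  | COUNT(c.id)
------+------------
Alice | 0          
Bob   | 2          
Eve   | 1          
Frank | 2          
Grace | 2          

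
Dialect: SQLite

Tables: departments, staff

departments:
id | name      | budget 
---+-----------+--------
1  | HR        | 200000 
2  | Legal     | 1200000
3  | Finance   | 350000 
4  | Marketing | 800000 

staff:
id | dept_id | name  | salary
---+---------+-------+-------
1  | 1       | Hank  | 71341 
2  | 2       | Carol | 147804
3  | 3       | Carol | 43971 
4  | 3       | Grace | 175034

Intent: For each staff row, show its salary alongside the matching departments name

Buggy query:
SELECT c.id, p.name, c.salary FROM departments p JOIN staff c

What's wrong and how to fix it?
Bug: Missing join condition: each staff row is matched to all departments rows instead of just its own

Fix: Specify the join condition linking the foreign key to the parent id

Corrected query:
SELECT c.id, p.name, c.salary FROM departments p JOIN staff c ON c.dept_id = p.id

Result:
id | name    | salary
---+---------+-------
1  | HR      | 71341 
2  | Legal   | 147804
3  | Finance | 43971 
4  | Finance | 175034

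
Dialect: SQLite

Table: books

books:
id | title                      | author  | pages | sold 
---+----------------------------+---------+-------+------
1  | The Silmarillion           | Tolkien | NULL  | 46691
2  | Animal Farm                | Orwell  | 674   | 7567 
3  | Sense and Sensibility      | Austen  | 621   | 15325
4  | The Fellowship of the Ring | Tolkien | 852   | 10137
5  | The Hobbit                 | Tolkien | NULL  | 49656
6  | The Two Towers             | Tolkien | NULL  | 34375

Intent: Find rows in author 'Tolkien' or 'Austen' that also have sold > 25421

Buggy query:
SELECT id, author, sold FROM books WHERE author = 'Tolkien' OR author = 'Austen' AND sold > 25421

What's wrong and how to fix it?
Bug: AND binds tighter than OR, so this parses as author = 'Tolkien' OR (author = 'Austen' AND sold > 25421)

Fix: Add parentheses around the OR so the AND applies to both alternatives

Corrected query:
SELECT id, author, sold FROM books WHERE (author = 'Tolkien' OR author = 'Austen') AND sold > 25421

Result:
id | author  | sold 
---+---------+------
1  | Tolkien | 46691
5  | Tolkien | 49656
6  | Tolkien | 34375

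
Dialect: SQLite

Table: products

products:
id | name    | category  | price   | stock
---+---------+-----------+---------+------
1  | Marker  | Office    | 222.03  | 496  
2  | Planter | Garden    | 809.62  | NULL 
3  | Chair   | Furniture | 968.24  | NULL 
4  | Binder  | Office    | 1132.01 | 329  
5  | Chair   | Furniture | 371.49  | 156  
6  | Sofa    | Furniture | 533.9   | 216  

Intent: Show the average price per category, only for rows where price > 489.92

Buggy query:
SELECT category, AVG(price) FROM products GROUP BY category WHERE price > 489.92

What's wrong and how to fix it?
Bug: WHERE cannot follow GROUP BY

Fix: Move the WHERE clause before GROUP BY

Corrected query:
SELECT category, AVG(price) FROM products WHERE price > 489.92 GROUP BY category

Result:
category  | AVG(price)
----------+-----------
Furniture | 751.07    
Garden    | 809.62    
Office    | 1132.01   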